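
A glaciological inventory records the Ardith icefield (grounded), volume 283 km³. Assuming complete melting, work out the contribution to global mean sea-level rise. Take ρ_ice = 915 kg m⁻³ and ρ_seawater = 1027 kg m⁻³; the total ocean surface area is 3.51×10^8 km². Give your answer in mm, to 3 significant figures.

Ardith: 283 km³ × (915/1027) = 252.1 km³ of water.
Spread over 3.51×10^14 m² of ocean, Δh = 2.521×10^11 / 3.51×10^14 = 7.18×10^-4 m = 0.718 mm.

≈ 0.718 mm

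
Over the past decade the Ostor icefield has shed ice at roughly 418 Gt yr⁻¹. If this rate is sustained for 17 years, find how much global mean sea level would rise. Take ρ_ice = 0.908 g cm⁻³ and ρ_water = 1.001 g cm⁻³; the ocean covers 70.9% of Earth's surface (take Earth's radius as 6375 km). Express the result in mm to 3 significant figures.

Total mass lost = 418 Gt/yr × 17 yr = 7106 Gt = 7.106×10^15 kg.
ρ_w = 1.001 g cm⁻³ = 1001 kg m⁻³, so water volume = 7.106×10^15 / 1001 = 7.099×10^12 m³.
Δh = 7.099×10^12 / 3.62×10^14 = 0.0196 m = 19.6 mm.

≈ 19.6 mm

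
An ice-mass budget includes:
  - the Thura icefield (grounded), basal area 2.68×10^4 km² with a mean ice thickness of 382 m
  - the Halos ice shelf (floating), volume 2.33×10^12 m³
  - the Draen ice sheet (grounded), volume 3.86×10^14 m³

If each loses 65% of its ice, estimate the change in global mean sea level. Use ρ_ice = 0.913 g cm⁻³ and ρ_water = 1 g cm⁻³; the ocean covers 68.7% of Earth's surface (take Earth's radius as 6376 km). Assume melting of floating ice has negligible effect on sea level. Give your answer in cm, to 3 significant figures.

≈ 67.0 cm

Thura: ice volume = 2.68×10^4 km² × 382 m = 1.024×10^4 km³; 0.65 × 1.024×10^4 × (913/1000) = 6076 km³ of water.
The Halos ice shelf is floating and already displaces its own weight of water, so its melt adds essentially nothing to sea level.
Draen: 0.65 × 3.86×10^14 m³ × (913/1000) = 2.291×10^14 m³ of water.
Total added water ≈ 2.351×10^14 m³ over 3.51×10^14 m² → Δh = 0.670 m = 67.0 cm.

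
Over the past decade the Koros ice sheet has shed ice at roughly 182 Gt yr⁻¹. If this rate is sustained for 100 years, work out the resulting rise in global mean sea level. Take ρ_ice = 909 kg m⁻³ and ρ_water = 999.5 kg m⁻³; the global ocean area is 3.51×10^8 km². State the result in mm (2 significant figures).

Total mass lost = 182 Gt/yr × 100 yr = 1.820×10^4 Gt = 1.820×10^16 kg.
ρ_w = 999.5 kg m⁻³, so water volume = 1.820×10^16 / 999.5 = 1.821×10^13 m³.
Δh = 1.821×10^13 / 3.51×10^14 = 0.0519 m = 52 mm.

≈ 52 mm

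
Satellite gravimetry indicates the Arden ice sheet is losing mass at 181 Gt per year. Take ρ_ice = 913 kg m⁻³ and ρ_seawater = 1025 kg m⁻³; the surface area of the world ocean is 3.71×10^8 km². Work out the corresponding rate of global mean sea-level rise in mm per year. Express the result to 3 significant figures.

≈ 0.476 mm/yr

ρ_w = 1025 kg m⁻³. Annual water volume added = 181 Gt / ρ_w = 1.810×10^14 kg / 1025 kg m⁻³ = 1.766×10^11 m³.
Δh per year = 1.766×10^11 / 3.71×10^14 = 4.76×10^-4 m = 0.476 mm.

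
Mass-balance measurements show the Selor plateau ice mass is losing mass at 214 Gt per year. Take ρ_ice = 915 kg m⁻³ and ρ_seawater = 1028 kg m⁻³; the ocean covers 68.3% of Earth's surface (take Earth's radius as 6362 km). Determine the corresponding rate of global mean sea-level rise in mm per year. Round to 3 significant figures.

≈ 0.599 mm/yr

ρ_w = 1028 kg m⁻³. Annual water volume added = 214 Gt / ρ_w = 2.140×10^14 kg / 1028 kg m⁻³ = 2.082×10^11 m³.
Δh per year = 2.082×10^11 / 3.47×10^14 = 5.99×10^-4 m = 0.599 mm.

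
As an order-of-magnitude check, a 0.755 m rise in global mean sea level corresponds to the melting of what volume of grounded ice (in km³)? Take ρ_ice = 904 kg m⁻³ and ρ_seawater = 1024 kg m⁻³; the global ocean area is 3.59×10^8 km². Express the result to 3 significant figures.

Required water volume = Δh × A = 0.755 m × 3.59×10^14 m² = 2.710×10^14 m³ = 2.710×10^5 km³.
Ice volume = water volume × ρ_w/ρ_ice = 2.710×10^5 × 1024/904 = 3.07×10^5 km³.

≈ 3.07×10^5 km³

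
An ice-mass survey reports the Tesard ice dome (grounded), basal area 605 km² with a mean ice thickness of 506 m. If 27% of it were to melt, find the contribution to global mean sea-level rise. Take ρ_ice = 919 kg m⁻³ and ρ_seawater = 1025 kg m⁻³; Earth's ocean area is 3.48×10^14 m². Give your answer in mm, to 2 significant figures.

Tesard: ice volume = 605 km² × 506 m = 306.1 km³; 0.27 × 306.1 × (919/1025) = 74.11 km³ of water.
Spread over 3.48×10^14 m² of ocean, Δh = 7.411×10^10 / 3.48×10^14 = 2.13×10^-4 m = 0.21 mm.

≈ 0.21 mm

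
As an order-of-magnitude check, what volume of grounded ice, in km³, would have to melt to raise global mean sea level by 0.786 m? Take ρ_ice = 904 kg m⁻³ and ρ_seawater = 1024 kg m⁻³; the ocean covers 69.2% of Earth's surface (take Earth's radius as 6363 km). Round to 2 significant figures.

Required water volume = Δh × A = 0.786 m × 3.52×10^14 m² = 2.767×10^14 m³ = 2.767×10^5 km³.
Ice volume = water volume × ρ_w/ρ_ice = 2.767×10^5 × 1024/904 = 3.1×10^5 km³.

≈ 3.1×10^5 km³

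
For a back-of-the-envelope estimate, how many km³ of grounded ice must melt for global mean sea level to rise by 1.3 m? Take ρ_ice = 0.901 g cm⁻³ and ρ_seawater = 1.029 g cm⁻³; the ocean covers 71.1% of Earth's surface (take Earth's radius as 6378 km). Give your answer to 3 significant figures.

Required water volume = Δh × A = 1.3 m × 3.63×10^14 m² = 4.725×10^14 m³ = 4.725×10^5 km³.
Ice volume = water volume × ρ_w/ρ_ice = 4.725×10^5 × 1029/901 = 5.40×10^5 km³.

≈ 5.40×10^5 km³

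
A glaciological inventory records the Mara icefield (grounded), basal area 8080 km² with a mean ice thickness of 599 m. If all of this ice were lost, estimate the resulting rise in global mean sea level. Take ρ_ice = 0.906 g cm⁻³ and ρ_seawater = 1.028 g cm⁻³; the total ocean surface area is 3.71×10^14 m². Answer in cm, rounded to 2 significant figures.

≈ 1.1 cm

Mara: ice volume = 8080 km² × 599 m = 4840 km³; 4840 × (906/1028) = 4266 km³ of water.
Spread over 3.71×10^14 m² of ocean, Δh = 4.266×10^12 / 3.71×10^14 = 0.0115 m = 1.1 cm.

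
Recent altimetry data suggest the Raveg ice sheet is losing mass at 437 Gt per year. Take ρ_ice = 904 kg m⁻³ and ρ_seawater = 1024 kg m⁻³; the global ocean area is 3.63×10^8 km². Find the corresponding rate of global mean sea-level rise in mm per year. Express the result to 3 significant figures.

≈ 1.18 mm/yr

ρ_w = 1024 kg m⁻³. Annual water volume added = 437 Gt / ρ_w = 4.370×10^14 kg / 1024 kg m⁻³ = 4.268×10^11 m³.
Δh per year = 4.268×10^11 / 3.63×10^14 = 1.18×10^-3 m = 1.18 mm.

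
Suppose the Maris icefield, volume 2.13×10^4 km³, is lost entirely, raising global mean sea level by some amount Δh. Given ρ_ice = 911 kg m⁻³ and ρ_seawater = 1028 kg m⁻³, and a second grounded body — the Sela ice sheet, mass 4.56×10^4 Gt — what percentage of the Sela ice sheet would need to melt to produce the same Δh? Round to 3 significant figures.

Equal sea-level rise means equal mass of meltwater, i.e. equal mass of ice lost.
Ice mass of Maris: 1.940×10^16 kg; ice mass of Sela: 4.560×10^16 kg.
Fraction required = 1.940×10^16 / 4.560×10^16 = 0.426 → 42.6 %.

≈ 42.6 %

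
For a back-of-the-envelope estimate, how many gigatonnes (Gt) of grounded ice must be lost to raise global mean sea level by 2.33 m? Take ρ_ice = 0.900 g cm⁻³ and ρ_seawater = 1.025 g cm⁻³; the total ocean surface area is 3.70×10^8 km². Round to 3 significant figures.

Required water volume = Δh × A = 2.33 m × 3.70×10^14 m² = 8.621×10^14 m³.
ρ_w = 1.025 g cm⁻³ = 1025 kg m⁻³, so the mass of water = 8.621×10^14 m³ × 1025 kg m⁻³ = 8.837×10^17 kg = 8.84×10^5 Gt (and the same mass of ice, by conservation).

≈ 8.84×10^5 Gt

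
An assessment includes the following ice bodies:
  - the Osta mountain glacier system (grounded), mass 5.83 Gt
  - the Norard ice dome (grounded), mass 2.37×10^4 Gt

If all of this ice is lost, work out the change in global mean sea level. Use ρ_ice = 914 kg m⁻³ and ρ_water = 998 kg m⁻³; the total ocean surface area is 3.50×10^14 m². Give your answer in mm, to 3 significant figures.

≈ 67.9 mm

Osta: 5.83 Gt = 5.830×10^12 kg; dividing by ρ_w = 998 kg m⁻³ gives 5.842×10^9 m³ of water.
Norard: 2.37×10^4 Gt = 2.370×10^16 kg; dividing by ρ_w = 998 kg m⁻³ gives 2.375×10^13 m³ of water.
Total added water ≈ 2.375×10^13 m³ over 3.50×10^14 m² → Δh = 0.0679 m = 67.9 mm.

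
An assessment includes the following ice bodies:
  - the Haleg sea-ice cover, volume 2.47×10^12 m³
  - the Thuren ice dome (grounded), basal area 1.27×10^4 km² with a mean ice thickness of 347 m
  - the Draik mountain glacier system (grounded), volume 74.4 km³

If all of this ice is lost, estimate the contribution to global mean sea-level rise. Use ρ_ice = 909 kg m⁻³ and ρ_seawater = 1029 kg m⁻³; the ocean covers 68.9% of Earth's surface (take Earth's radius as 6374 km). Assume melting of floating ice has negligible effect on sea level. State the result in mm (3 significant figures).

≈ 11.3 mm

The Haleg sea-ice cover is floating and already displaces its own weight of water, so its melt adds essentially nothing to sea level.
Thuren: ice volume = 1.27×10^4 km² × 347 m = 4407 km³; 4407 × (909/1029) = 3893 km³ of water.
Draik: 74.4 km³ × (909/1029) = 65.72 km³ of water.
Total added water ≈ 3.959×10^12 m³ over 3.52×10^14 m² → Δh = 0.0113 m = 11.3 mm.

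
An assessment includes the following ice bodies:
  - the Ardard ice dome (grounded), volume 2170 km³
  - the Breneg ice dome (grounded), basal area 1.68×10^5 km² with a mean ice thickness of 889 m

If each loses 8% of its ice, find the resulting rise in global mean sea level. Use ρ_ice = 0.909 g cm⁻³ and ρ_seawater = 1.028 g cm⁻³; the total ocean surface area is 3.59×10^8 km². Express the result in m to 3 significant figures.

Ardard: 0.08 × 2170 km³ × (909/1028) = 153.5 km³ of water.
Breneg: ice volume = 1.68×10^5 km² × 889 m = 1.494×10^5 km³; 0.08 × 1.494×10^5 × (909/1028) = 1.057×10^4 km³ of water.
Total added water ≈ 1.072×10^13 m³ over 3.59×10^14 m² → Δh = 0.0299 m.

≈ 0.0299 m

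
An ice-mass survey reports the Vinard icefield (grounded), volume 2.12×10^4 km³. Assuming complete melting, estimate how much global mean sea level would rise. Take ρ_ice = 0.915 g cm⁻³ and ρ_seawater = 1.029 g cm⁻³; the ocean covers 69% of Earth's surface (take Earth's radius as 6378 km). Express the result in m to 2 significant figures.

Vinard: 2.12×10^4 km³ × (915/1029) = 1.885×10^4 km³ of water.
Spread over 3.53×10^14 m² of ocean, Δh = 1.885×10^13 / 3.53×10^14 = 0.0534 m.

≈ 0.053 m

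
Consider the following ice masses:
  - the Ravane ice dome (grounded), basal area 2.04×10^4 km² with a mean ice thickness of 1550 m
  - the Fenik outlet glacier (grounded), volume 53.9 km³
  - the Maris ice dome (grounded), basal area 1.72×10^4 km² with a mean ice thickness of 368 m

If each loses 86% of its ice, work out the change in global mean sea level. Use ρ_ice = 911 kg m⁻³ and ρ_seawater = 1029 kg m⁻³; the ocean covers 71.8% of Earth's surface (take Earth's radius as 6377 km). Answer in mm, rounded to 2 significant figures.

≈ 79 mm

Ravane: ice volume = 2.04×10^4 km² × 1550 m = 3.162×10^4 km³; 0.86 × 3.162×10^4 × (911/1029) = 2.407×10^4 km³ of water.
Fenik: 0.86 × 53.9 km³ × (911/1029) = 41.04 km³ of water.
Maris: ice volume = 1.72×10^4 km² × 368 m = 6330 km³; 0.86 × 6330 × (911/1029) = 4819 km³ of water.
Total added water ≈ 2.894×10^13 m³ over 3.67×10^14 m² → Δh = 0.0789 m = 79 mm.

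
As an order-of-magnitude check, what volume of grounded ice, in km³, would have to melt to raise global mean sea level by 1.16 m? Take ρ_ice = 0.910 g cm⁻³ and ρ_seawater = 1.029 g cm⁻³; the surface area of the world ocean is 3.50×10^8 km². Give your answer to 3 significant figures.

Required water volume = Δh × A = 1.16 m × 3.50×10^14 m² = 4.060×10^14 m³ = 4.060×10^5 km³.
Ice volume = water volume × ρ_w/ρ_ice = 4.060×10^5 × 1029/910 = 4.59×10^5 km³.

≈ 4.59×10^5 km³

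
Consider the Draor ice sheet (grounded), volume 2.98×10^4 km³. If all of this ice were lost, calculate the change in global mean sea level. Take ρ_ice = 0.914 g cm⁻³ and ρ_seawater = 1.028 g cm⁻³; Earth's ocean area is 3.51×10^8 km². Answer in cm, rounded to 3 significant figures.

≈ 7.55 cm

Draor: 2.98×10^4 km³ × (914/1028) = 2.650×10^4 km³ of water.
Spread over 3.51×10^14 m² of ocean, Δh = 2.650×10^13 / 3.51×10^14 = 0.0755 m = 7.55 cm.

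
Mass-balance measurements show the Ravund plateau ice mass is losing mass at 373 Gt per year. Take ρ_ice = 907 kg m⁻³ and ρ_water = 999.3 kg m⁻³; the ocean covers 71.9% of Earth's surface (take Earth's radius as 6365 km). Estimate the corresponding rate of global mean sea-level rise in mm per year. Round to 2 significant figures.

≈ 1.0 mm/yr

ρ_w = 999.3 kg m⁻³. Annual water volume added = 373 Gt / ρ_w = 3.730×10^14 kg / 999.3 kg m⁻³ = 3.733×10^11 m³.
Δh per year = 3.733×10^11 / 3.66×10^14 = 1.02×10^-3 m = 1.0 mm.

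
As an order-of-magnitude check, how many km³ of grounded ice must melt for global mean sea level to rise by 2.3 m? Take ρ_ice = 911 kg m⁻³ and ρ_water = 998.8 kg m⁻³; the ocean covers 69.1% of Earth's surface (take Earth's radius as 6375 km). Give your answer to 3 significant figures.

Required water volume = Δh × A = 2.3 m × 3.53×10^14 m² = 8.117×10^14 m³ = 8.117×10^5 km³.
Ice volume = water volume × ρ_w/ρ_ice = 8.117×10^5 × 998.8/911 = 8.90×10^5 km³.

≈ 8.90×10^5 km³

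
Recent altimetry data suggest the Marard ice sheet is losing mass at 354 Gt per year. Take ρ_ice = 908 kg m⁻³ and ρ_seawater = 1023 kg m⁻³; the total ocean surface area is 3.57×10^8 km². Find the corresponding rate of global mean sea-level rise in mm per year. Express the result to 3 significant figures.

ρ_w = 1023 kg m⁻³. Annual water volume added = 354 Gt / ρ_w = 3.540×10^14 kg / 1023 kg m⁻³ = 3.460×10^11 m³.
Δh per year = 3.460×10^11 / 3.57×10^14 = 9.69×10^-4 m = 0.969 mm.

≈ 0.969 mm/yr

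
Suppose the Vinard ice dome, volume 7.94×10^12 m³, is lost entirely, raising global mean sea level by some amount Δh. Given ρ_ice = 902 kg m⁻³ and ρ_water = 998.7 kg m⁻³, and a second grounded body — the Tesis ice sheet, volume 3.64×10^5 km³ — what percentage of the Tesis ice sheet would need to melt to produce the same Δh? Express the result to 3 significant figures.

≈ 2.18 %

Equal sea-level rise means equal mass of meltwater, i.e. equal mass of ice lost.
Ice mass of Vinard: 7.162×10^15 kg; ice mass of Tesis: 3.283×10^17 kg.
Fraction required = 7.162×10^15 / 3.283×10^17 = 0.0218 → 2.18 %.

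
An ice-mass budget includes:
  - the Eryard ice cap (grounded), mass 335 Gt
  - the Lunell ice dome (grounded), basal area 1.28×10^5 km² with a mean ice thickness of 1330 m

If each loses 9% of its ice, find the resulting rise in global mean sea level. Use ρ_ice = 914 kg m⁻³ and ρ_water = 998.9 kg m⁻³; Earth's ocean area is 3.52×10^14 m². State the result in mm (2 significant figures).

≈ 40 mm

Eryard: 0.09 × 335 Gt = 3.015×10^13 kg; dividing by ρ_w = 998.9 kg m⁻³ gives 3.018×10^10 m³ of water.
Lunell: ice volume = 1.28×10^5 km² × 1330 m = 1.702×10^5 km³; 0.09 × 1.702×10^5 × (914/998.9) = 1.402×10^4 km³ of water.
Total added water ≈ 1.405×10^13 m³ over 3.52×10^14 m² → Δh = 0.0399 m = 40 mm.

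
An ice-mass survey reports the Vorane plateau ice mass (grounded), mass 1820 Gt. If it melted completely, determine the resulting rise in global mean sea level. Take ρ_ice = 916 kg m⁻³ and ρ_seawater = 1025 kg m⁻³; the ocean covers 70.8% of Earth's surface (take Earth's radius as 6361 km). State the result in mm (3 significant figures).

≈ 4.93 mm

Vorane: 1820 Gt = 1.820×10^15 kg; dividing by ρ_w = 1025 kg m⁻³ gives 1.776×10^12 m³ of water.
Spread over 3.60×10^14 m² of ocean, Δh = 1.776×10^12 / 3.60×10^14 = 4.93×10^-3 m = 4.93 mm.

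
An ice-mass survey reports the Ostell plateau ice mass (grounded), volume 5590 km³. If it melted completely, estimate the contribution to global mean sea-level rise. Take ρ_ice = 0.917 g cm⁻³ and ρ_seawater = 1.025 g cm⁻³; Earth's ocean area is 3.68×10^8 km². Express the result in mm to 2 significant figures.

Ostell: 5590 km³ × (917/1025) = 5001 km³ of water.
Spread over 3.68×10^14 m² of ocean, Δh = 5.001×10^12 / 3.68×10^14 = 0.0136 m = 14 mm.

≈ 14 mm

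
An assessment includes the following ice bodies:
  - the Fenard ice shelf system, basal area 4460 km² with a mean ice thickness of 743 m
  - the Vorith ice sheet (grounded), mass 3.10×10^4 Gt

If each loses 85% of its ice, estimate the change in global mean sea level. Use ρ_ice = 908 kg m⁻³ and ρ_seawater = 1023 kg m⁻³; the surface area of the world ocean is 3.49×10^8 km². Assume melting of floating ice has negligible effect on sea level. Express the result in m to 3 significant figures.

≈ 0.0738 m

The Fenard ice shelf system is floating and already displaces its own weight of water, so its melt adds essentially nothing to sea level.
Vorith: 0.85 × 3.10×10^4 Gt = 2.635×10^16 kg; dividing by ρ_w = 1023 kg m⁻³ gives 2.576×10^13 m³ of water.
Total added water ≈ 2.576×10^13 m³ over 3.49×10^14 m² → Δh = 0.0738 m.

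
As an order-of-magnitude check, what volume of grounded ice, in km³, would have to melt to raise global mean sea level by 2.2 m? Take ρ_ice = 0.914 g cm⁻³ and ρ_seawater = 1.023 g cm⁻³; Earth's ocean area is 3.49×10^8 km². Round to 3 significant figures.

≈ 8.59×10^5 km³

Required water volume = Δh × A = 2.2 m × 3.49×10^14 m² = 7.678×10^14 m³ = 7.678×10^5 km³.
Ice volume = water volume × ρ_w/ρ_ice = 7.678×10^5 × 1023/914 = 8.59×10^5 km³.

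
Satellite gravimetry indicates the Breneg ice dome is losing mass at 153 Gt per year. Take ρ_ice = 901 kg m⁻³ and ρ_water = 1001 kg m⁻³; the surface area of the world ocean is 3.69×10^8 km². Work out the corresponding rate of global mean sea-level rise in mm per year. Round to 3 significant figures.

ρ_w = 1001 kg m⁻³. Annual water volume added = 153 Gt / ρ_w = 1.530×10^14 kg / 1001 kg m⁻³ = 1.528×10^11 m³.
Δh per year = 1.528×10^11 / 3.69×10^14 = 4.14×10^-4 m = 0.414 mm.

≈ 0.414 mm/yr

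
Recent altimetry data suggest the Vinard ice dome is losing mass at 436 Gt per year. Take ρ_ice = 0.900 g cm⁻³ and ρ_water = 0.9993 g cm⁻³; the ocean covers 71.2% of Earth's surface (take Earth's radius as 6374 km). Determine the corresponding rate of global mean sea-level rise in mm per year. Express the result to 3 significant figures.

≈ 1.20 mm/yr

ρ_w = 0.9993 g cm⁻³ = 999.3 kg m⁻³. Annual water volume added = 436 Gt / ρ_w = 4.360×10^14 kg / 999.3 kg m⁻³ = 4.363×10^11 m³.
Δh per year = 4.363×10^11 / 3.64×10^14 = 1.20×10^-3 m = 1.20 mm.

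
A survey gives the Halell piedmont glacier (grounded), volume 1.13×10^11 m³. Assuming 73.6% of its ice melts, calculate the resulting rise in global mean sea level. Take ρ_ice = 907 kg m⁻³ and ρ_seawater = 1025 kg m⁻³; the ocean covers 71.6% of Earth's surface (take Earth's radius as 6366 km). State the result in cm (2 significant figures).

≈ 0.020 cm

Halell: 0.736 × 1.13×10^11 m³ × (907/1025) = 7.359×10^10 m³ of water.
Spread over 3.65×10^14 m² of ocean, Δh = 7.359×10^10 / 3.65×10^14 = 2.02×10^-4 m = 0.020 cm.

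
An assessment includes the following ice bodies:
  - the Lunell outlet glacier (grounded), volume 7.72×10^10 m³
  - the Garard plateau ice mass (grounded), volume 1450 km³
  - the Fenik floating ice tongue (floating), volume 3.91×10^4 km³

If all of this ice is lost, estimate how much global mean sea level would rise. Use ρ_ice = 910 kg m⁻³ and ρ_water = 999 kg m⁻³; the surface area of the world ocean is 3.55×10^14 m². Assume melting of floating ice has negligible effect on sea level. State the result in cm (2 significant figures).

Lunell: 7.72×10^10 m³ × (910/999) = 7.032×10^10 m³ of water.
Garard: 1450 km³ × (910/999) = 1321 km³ of water.
The Fenik floating ice tongue is floating and already displaces its own weight of water, so its melt adds essentially nothing to sea level.
Total added water ≈ 1.391×10^12 m³ over 3.55×10^14 m² → Δh = 3.92×10^-3 m = 0.39 cm.

≈ 0.39 cm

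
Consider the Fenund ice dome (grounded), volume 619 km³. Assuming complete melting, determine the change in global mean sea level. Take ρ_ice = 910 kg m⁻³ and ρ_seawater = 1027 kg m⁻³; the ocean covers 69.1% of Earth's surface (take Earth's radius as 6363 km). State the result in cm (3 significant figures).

≈ 0.156 cm

Fenund: 619 km³ × (910/1027) = 548.5 km³ of water.
Spread over 3.52×10^14 m² of ocean, Δh = 5.485×10^11 / 3.52×10^14 = 1.56×10^-3 m = 0.156 cm.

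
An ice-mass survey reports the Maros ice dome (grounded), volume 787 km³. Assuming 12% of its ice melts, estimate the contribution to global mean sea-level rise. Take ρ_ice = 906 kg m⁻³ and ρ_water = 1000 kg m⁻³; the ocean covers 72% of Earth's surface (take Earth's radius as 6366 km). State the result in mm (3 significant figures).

Maros: 0.12 × 787 km³ × (906/1000) = 85.56 km³ of water.
Spread over 3.67×10^14 m² of ocean, Δh = 8.556×10^10 / 3.67×10^14 = 2.33×10^-4 m = 0.233 mm.

≈ 0.233 mm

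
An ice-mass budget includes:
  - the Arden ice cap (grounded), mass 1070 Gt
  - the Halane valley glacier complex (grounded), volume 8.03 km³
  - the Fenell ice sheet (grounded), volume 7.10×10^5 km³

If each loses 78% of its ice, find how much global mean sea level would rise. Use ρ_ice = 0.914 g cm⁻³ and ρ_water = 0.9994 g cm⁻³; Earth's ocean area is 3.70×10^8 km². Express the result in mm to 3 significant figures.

≈ 1370 mm

Arden: 0.78 × 1070 Gt = 8.346×10^14 kg; dividing by ρ_w = 0.9994 g cm⁻³ = 999.4 kg m⁻³ gives 8.351×10^11 m³ of water.
Halane: 0.78 × 8.03 km³ × (914/999.4) = 5.728 km³ of water.
Fenell: 0.78 × 7.10×10^5 km³ × (914/999.4) = 5.065×10^5 km³ of water.
Total added water ≈ 5.073×10^14 m³ over 3.70×10^14 m² → Δh = 1.37 m = 1370 mm.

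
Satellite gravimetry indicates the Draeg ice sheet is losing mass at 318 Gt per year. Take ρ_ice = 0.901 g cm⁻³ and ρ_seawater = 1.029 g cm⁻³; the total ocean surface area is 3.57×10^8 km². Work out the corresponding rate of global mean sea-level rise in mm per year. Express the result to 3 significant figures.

ρ_w = 1.029 g cm⁻³ = 1029 kg m⁻³. Annual water volume added = 318 Gt / ρ_w = 3.180×10^14 kg / 1029 kg m⁻³ = 3.090×10^11 m³.
Δh per year = 3.090×10^11 / 3.57×10^14 = 8.66×10^-4 m = 0.866 mm.

≈ 0.866 mm/yr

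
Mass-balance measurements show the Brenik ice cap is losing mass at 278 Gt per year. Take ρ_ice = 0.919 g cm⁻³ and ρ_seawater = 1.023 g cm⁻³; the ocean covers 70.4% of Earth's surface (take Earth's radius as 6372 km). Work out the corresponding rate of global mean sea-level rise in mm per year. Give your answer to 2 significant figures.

≈ 0.76 mm/yr

ρ_w = 1.023 g cm⁻³ = 1023 kg m⁻³. Annual water volume added = 278 Gt / ρ_w = 2.780×10^14 kg / 1023 kg m⁻³ = 2.717×10^11 m³.
Δh per year = 2.717×10^11 / 3.59×10^14 = 7.57×10^-4 m = 0.76 mm.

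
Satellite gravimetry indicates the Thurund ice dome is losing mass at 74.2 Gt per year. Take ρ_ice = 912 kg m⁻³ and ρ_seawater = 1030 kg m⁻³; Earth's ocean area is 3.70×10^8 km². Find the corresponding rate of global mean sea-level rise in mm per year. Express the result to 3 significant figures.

≈ 0.195 mm/yr

ρ_w = 1030 kg m⁻³. Annual water volume added = 74.2 Gt / ρ_w = 7.420×10^13 kg / 1030 kg m⁻³ = 7.204×10^10 m³.
Δh per year = 7.204×10^10 / 3.70×10^14 = 1.95×10^-4 m = 0.195 mm.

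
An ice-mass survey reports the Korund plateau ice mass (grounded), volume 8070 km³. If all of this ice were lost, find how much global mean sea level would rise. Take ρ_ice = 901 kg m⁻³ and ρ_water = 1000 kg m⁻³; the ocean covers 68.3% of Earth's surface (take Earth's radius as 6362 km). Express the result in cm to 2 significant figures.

Korund: 8070 km³ × (901/1000) = 7271 km³ of water.
Spread over 3.47×10^14 m² of ocean, Δh = 7.271×10^12 / 3.47×10^14 = 0.0209 m = 2.1 cm.

≈ 2.1 cm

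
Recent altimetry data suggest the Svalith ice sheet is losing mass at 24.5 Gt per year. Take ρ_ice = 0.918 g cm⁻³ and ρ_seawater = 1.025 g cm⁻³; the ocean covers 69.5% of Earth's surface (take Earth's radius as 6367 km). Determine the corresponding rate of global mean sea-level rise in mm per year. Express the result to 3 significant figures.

ρ_w = 1.025 g cm⁻³ = 1025 kg m⁻³. Annual water volume added = 24.5 Gt / ρ_w = 2.450×10^13 kg / 1025 kg m⁻³ = 2.390×10^10 m³.
Δh per year = 2.390×10^10 / 3.54×10^14 = 6.75×10^-5 m = 0.0675 mm.

≈ 0.0675 mm/yr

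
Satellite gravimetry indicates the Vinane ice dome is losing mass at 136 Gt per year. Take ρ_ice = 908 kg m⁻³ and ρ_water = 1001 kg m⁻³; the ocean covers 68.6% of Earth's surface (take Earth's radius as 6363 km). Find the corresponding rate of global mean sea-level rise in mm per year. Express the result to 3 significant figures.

≈ 0.389 mm/yr

ρ_w = 1001 kg m⁻³. Annual water volume added = 136 Gt / ρ_w = 1.360×10^14 kg / 1001 kg m⁻³ = 1.359×10^11 m³.
Δh per year = 1.359×10^11 / 3.49×10^14 = 3.89×10^-4 m = 0.389 mm.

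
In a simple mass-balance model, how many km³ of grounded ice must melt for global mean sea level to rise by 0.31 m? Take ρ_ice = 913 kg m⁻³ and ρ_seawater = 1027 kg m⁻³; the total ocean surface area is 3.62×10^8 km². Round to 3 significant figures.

≈ 1.26×10^5 km³

Required water volume = Δh × A = 0.31 m × 3.62×10^14 m² = 1.122×10^14 m³ = 1.122×10^5 km³.
Ice volume = water volume × ρ_w/ρ_ice = 1.122×10^5 × 1027/913 = 1.26×10^5 km³.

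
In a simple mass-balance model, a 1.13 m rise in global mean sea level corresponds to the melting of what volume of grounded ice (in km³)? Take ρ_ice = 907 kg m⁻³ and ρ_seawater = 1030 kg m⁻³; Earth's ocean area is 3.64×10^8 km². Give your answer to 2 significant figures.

≈ 4.7×10^5 km³

Required water volume = Δh × A = 1.13 m × 3.64×10^14 m² = 4.113×10^14 m³ = 4.113×10^5 km³.
Ice volume = water volume × ρ_w/ρ_ice = 4.113×10^5 × 1030/907 = 4.7×10^5 km³.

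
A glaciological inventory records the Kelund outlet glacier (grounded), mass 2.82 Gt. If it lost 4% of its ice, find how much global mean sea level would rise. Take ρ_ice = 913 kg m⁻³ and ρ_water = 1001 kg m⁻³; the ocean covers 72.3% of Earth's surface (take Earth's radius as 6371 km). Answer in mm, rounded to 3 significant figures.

≈ 3.06×10^-4 mm

Kelund: 0.04 × 2.82 Gt = 1.128×10^11 kg; dividing by ρ_w = 1001 kg m⁻³ gives 1.127×10^8 m³ of water.
Spread over 3.69×10^14 m² of ocean, Δh = 1.127×10^8 / 3.69×10^14 = 3.06×10^-7 m = 3.06×10^-4 mm.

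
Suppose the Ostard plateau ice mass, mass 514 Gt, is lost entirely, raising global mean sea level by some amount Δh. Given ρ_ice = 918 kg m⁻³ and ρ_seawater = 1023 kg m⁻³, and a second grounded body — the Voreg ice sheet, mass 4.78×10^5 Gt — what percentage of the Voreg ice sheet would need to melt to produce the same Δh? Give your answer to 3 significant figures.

≈ 0.108 %

Equal sea-level rise means equal mass of meltwater, i.e. equal mass of ice lost.
Ice mass of Ostard: 5.140×10^14 kg; ice mass of Voreg: 4.780×10^17 kg.
Fraction required = 5.140×10^14 / 4.780×10^17 = 1.08×10^-3 → 0.108 %.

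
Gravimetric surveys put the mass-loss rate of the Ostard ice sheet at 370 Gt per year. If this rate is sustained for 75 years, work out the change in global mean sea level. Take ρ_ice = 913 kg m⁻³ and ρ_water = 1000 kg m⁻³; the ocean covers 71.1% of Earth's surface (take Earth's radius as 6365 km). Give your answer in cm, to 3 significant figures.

Total mass lost = 370 Gt/yr × 75 yr = 2.775×10^4 Gt = 2.775×10^16 kg.
ρ_w = 1000 kg m⁻³, so water volume = 2.775×10^16 / 1000 = 2.775×10^13 m³.
Δh = 2.775×10^13 / 3.62×10^14 = 0.0767 m = 7.67 cm.

≈ 7.67 cm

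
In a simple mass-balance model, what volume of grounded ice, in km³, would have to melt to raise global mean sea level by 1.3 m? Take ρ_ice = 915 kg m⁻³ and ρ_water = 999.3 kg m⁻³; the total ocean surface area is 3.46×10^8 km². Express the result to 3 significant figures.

Required water volume = Δh × A = 1.3 m × 3.46×10^14 m² = 4.498×10^14 m³ = 4.498×10^5 km³.
Ice volume = water volume × ρ_w/ρ_ice = 4.498×10^5 × 999.3/915 = 4.91×10^5 km³.

≈ 4.91×10^5 km³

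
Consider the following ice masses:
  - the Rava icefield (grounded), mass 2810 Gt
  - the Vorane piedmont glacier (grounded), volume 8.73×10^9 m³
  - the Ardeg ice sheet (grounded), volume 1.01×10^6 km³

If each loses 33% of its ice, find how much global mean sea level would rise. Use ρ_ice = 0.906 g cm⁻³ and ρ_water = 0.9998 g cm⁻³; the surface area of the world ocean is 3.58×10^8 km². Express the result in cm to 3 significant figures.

Rava: 0.33 × 2810 Gt = 9.273×10^14 kg; dividing by ρ_w = 0.9998 g cm⁻³ = 999.8 kg m⁻³ gives 9.275×10^11 m³ of water.
Vorane: 0.33 × 8.73×10^9 m³ × (906/999.8) = 2.611×10^9 m³ of water.
Ardeg: 0.33 × 1.01×10^6 km³ × (906/999.8) = 3.020×10^5 km³ of water.
Total added water ≈ 3.030×10^14 m³ over 3.58×10^14 m² → Δh = 0.846 m = 84.6 cm.

≈ 84.6 cm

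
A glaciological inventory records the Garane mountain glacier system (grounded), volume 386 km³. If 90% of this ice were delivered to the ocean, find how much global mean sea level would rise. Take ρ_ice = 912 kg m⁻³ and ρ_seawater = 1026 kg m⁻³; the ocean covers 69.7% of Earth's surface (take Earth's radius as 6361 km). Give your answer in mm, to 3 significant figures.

≈ 0.871 mm

Garane: 0.9 × 386 km³ × (912/1026) = 308.8 km³ of water.
Spread over 3.54×10^14 m² of ocean, Δh = 3.088×10^11 / 3.54×10^14 = 8.71×10^-4 m = 0.871 mm.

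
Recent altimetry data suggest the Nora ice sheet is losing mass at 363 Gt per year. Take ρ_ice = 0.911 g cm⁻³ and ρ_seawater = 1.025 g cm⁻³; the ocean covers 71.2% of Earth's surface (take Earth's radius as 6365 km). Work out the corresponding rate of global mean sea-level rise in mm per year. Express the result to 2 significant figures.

ρ_w = 1.025 g cm⁻³ = 1025 kg m⁻³. Annual water volume added = 363 Gt / ρ_w = 3.630×10^14 kg / 1025 kg m⁻³ = 3.541×10^11 m³.
Δh per year = 3.541×10^11 / 3.62×10^14 = 9.77×10^-4 m = 0.98 mm.

≈ 0.98 mm/yr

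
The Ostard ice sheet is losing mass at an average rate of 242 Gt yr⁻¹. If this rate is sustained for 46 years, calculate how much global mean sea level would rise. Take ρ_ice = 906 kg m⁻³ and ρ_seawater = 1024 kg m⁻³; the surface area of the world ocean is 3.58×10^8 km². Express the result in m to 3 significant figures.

Total mass lost = 242 Gt/yr × 46 yr = 1.113×10^4 Gt = 1.113×10^16 kg.
ρ_w = 1024 kg m⁻³, so water volume = 1.113×10^16 / 1024 = 1.087×10^13 m³.
Δh = 1.087×10^13 / 3.58×10^14 = 0.0304 m.

≈ 0.0304 m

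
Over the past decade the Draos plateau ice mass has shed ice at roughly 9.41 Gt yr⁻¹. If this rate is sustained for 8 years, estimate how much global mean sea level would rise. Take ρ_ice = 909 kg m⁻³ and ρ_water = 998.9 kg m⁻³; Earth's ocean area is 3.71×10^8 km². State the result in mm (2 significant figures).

≈ 0.20 mm

Total mass lost = 9.41 Gt/yr × 8 yr = 75.28 Gt = 7.528×10^13 kg.
ρ_w = 998.9 kg m⁻³, so water volume = 7.528×10^13 / 998.9 = 7.536×10^10 m³.
Δh = 7.536×10^10 / 3.71×10^14 = 2.03×10^-4 m = 0.20 mm.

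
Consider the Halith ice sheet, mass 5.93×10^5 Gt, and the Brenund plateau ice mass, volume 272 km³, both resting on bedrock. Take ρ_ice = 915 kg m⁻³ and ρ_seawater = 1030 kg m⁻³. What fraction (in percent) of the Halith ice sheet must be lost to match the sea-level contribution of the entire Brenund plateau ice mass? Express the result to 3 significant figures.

≈ 0.0420 %

Equal sea-level rise means equal mass of meltwater, i.e. equal mass of ice lost.
Ice mass of Brenund: 2.489×10^14 kg; ice mass of Halith: 5.930×10^17 kg.
Fraction required = 2.489×10^14 / 5.930×10^17 = 4.20×10^-4 → 0.0420 %.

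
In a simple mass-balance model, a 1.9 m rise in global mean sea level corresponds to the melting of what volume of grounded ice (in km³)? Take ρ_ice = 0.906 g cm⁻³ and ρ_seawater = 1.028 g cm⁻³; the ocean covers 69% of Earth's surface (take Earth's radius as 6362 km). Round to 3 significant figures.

Required water volume = Δh × A = 1.9 m × 3.51×10^14 m² = 6.668×10^14 m³ = 6.668×10^5 km³.
Ice volume = water volume × ρ_w/ρ_ice = 6.668×10^5 × 1028/906 = 7.57×10^5 km³.

≈ 7.57×10^5 km³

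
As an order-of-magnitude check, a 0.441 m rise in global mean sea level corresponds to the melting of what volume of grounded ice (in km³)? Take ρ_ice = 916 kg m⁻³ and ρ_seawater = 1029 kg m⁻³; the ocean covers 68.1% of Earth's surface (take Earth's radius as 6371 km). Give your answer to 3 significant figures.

Required water volume = Δh × A = 0.441 m × 3.47×10^14 m² = 1.532×10^14 m³ = 1.532×10^5 km³.
Ice volume = water volume × ρ_w/ρ_ice = 1.532×10^5 × 1029/916 = 1.72×10^5 km³.

≈ 1.72×10^5 km³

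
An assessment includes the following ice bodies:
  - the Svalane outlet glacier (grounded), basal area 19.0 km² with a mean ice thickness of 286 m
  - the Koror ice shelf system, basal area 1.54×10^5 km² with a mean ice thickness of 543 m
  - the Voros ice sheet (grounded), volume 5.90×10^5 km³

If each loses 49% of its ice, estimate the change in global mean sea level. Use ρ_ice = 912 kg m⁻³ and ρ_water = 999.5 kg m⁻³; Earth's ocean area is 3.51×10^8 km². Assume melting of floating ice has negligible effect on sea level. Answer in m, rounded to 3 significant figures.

Svalane: ice volume = 19.0 km² × 286 m = 5.434 km³; 0.49 × 5.434 × (912/999.5) = 2.430 km³ of water.
The Koror ice shelf system is floating and already displaces its own weight of water, so its melt adds essentially nothing to sea level.
Voros: 0.49 × 5.90×10^5 km³ × (912/999.5) = 2.638×10^5 km³ of water.
Total added water ≈ 2.638×10^14 m³ over 3.51×10^14 m² → Δh = 0.752 m.

≈ 0.752 m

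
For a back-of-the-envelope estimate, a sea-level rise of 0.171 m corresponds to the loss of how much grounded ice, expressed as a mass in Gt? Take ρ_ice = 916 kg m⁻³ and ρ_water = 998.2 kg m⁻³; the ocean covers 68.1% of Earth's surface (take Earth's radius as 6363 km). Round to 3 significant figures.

≈ 5.91×10^4 Gt

Required water volume = Δh × A = 0.171 m × 3.46×10^14 m² = 5.925×10^13 m³.
ρ_w = 998.2 kg m⁻³, so the mass of water = 5.925×10^13 m³ × 998.2 kg m⁻³ = 5.914×10^16 kg = 5.91×10^4 Gt (and the same mass of ice, by conservation).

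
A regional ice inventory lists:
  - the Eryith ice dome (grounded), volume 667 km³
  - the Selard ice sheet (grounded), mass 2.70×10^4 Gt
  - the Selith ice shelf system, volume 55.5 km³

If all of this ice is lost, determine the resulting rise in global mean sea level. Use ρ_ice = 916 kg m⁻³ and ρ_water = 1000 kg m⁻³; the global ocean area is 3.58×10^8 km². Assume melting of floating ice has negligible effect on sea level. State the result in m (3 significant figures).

Eryith: 667 km³ × (916/1000) = 611.0 km³ of water.
Selard: 2.70×10^4 Gt = 2.700×10^16 kg; dividing by ρ_w = 1000 kg m⁻³ gives 2.700×10^13 m³ of water.
The Selith ice shelf system is floating and already displaces its own weight of water, so its melt adds essentially nothing to sea level.
Total added water ≈ 2.761×10^13 m³ over 3.58×10^14 m² → Δh = 0.0771 m.

≈ 0.0771 m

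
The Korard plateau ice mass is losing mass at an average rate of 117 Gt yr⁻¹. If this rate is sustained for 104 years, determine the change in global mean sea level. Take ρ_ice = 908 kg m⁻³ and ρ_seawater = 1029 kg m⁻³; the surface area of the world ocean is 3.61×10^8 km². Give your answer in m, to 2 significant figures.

Total mass lost = 117 Gt/yr × 104 yr = 1.217×10^4 Gt = 1.217×10^16 kg.
ρ_w = 1029 kg m⁻³, so water volume = 1.217×10^16 / 1029 = 1.183×10^13 m³.
Δh = 1.183×10^13 / 3.61×10^14 = 0.0328 m.

≈ 0.033 m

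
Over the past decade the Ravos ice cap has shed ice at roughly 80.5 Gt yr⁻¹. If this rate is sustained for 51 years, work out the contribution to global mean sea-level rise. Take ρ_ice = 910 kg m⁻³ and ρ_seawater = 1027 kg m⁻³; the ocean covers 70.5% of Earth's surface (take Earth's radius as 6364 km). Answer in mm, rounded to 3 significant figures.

Total mass lost = 80.5 Gt/yr × 51 yr = 4106 Gt = 4.106×10^15 kg.
ρ_w = 1027 kg m⁻³, so water volume = 4.106×10^15 / 1027 = 3.998×10^12 m³.
Δh = 3.998×10^12 / 3.59×10^14 = 0.0111 m = 11.1 mm.

≈ 11.1 mm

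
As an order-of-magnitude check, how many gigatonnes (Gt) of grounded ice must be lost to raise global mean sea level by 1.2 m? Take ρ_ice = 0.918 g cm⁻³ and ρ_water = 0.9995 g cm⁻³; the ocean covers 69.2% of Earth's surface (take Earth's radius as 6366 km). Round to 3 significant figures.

≈ 4.23×10^5 Gt

Required water volume = Δh × A = 1.2 m × 3.52×10^14 m² = 4.229×10^14 m³.
ρ_w = 0.9995 g cm⁻³ = 999.5 kg m⁻³, so the mass of water = 4.229×10^14 m³ × 999.5 kg m⁻³ = 4.227×10^17 kg = 4.23×10^5 Gt (and the same mass of ice, by conservation).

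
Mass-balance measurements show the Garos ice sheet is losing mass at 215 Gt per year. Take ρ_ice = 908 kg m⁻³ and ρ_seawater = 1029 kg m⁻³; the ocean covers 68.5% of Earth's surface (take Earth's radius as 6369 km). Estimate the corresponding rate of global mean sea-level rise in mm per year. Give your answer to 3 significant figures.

ρ_w = 1029 kg m⁻³. Annual water volume added = 215 Gt / ρ_w = 2.150×10^14 kg / 1029 kg m⁻³ = 2.089×10^11 m³.
Δh per year = 2.089×10^11 / 3.49×10^14 = 5.98×10^-4 m = 0.598 mm.

≈ 0.598 mm/yr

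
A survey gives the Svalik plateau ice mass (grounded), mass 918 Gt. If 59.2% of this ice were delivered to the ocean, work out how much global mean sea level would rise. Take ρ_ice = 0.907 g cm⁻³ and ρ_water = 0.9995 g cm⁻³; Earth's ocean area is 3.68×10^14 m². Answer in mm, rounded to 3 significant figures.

≈ 1.48 mm

Svalik: 0.592 × 918 Gt = 5.435×10^14 kg; dividing by ρ_w = 0.9995 g cm⁻³ = 999.5 kg m⁻³ gives 5.437×10^11 m³ of water.
Spread over 3.68×10^14 m² of ocean, Δh = 5.437×10^11 / 3.68×10^14 = 1.48×10^-3 m = 1.48 mm.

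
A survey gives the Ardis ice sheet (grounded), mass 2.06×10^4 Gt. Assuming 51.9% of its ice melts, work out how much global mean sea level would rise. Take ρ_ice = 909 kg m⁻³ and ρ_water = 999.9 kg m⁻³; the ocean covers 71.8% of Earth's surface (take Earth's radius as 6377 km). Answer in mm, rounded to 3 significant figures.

Ardis: 0.519 × 2.06×10^4 Gt = 1.069×10^16 kg; dividing by ρ_w = 999.9 kg m⁻³ gives 1.069×10^13 m³ of water.
Spread over 3.67×10^14 m² of ocean, Δh = 1.069×10^13 / 3.67×10^14 = 0.0291 m = 29.1 mm.

≈ 29.1 mm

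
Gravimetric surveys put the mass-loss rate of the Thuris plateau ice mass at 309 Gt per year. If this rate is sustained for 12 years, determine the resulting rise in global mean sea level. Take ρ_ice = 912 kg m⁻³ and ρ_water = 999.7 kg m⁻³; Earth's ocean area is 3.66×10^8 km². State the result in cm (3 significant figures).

≈ 1.01 cm

Total mass lost = 309 Gt/yr × 12 yr = 3708 Gt = 3.708×10^15 kg.
ρ_w = 999.7 kg m⁻³, so water volume = 3.708×10^15 / 999.7 = 3.709×10^12 m³.
Δh = 3.709×10^12 / 3.66×10^14 = 0.0101 m = 1.01 cm.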